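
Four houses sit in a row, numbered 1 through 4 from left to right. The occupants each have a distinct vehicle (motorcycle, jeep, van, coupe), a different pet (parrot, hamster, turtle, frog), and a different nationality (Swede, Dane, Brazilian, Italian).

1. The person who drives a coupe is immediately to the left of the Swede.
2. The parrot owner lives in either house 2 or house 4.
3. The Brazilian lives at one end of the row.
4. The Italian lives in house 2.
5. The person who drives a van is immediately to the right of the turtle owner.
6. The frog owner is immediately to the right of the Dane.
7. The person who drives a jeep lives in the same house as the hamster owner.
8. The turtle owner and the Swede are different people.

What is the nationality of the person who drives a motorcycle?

Clue 4 places the Italian in house 2.
The person who drives a coupe is narrowed to house 2 or 3; consider each.
Placing it in house 2 leads to a contradiction, so it's in house 3.
Clue 1 places the Swede in house 4.
That leaves Brazilian as the nationality for house 1.
The only nationality still possible for house 3 is Dane.
Clue 6 places the frog owner in house 4.
House 3's pet must be turtle (nothing else left).
Clue 5: the person who drives a van is in house 4.
That leaves hamster as the pet for house 1.
House 2's pet must be parrot (nothing else left).
From clue 7, the person who drives a jeep must be in house 1.
The only vehicle still possible for house 2 is motorcycle.
So: house 1 = jeep/hamster/Brazilian, house 2 = motorcycle/parrot/Italian, house 3 = coupe/turtle/Dane, house 4 = van/frog/Swede.

Italian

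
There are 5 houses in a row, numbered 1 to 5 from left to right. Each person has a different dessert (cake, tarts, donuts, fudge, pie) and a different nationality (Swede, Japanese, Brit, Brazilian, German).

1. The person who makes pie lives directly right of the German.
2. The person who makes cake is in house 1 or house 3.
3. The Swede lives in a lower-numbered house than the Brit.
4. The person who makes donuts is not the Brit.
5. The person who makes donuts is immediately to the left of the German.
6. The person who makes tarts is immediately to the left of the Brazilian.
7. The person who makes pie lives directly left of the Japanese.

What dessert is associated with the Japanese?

So house 5 gets fudge for dessert.
That leaves Swede as the nationality for house 1.
The person who makes cake is narrowed to house 1 or 3; consider each.
Placing it in house 1 leads to a contradiction, so it's in house 3.
That leaves pie as the dessert for house 4.
Clue 1 places the German in house 3.
Clue 5: the person who makes donuts is in house 2.
Clue 7 places the Japanese in house 5.
So house 1 gets tarts for dessert.
So house 4 gets Brit for nationality.
The only nationality still possible for house 2 is Brazilian.
So: house 1 = tarts/Swede, house 2 = donuts/Brazilian, house 3 = cake/German, house 4 = pie/Brit, house 5 = fudge/Japanese.

fudge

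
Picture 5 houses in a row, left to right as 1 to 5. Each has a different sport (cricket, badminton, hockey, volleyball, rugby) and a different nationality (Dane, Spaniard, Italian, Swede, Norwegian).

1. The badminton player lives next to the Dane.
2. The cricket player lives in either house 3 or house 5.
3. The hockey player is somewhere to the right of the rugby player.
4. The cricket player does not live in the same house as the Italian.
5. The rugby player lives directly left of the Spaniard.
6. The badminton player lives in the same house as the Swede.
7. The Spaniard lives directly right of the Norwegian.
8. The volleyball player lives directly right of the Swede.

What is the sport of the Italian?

The cricket player is narrowed to house 3 or 5; consider each.
Placing it in house 5 leads to a contradiction, so it's in house 3.
The badminton player is narrowed to house 1 or 4; consider each.
Placing it in house 1 leads to a contradiction, so it's in house 4.
Clue 6: the Swede is in house 4.
By clue 8, the volleyball player is in house 5.
That leaves rugby as the sport for house 1.
House 2's sport must be hockey (nothing else left).
Clue 5: the Spaniard is in house 2.
The Norwegian is in house 1 (clue 7).
House 3's nationality must be Dane (nothing else left).
The only nationality still possible for house 5 is Italian.
So: house 1 = rugby/Norwegian, house 2 = hockey/Spaniard, house 3 = cricket/Dane, house 4 = badminton/Swede, house 5 = volleyball/Italian.

volleyball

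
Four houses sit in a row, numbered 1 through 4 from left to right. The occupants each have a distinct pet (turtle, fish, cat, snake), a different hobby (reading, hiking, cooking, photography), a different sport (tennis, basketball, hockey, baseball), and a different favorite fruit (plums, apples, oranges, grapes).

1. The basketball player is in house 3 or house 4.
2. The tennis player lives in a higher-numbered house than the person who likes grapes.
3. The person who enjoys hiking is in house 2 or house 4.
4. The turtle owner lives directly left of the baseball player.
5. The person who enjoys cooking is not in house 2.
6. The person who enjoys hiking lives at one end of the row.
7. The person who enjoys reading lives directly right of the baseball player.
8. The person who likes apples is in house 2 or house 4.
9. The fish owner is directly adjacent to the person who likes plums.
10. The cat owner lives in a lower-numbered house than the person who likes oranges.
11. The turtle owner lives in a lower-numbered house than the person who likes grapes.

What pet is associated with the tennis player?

By clue 6, the person who enjoys hiking is in house 4.
So house 2 gets photography for hobby.
House 1's sport must be hockey (nothing else left).
That leaves plums as the favorite fruit for house 1.
By clue 7, the baseball player is in house 2.
From clue 9, the fish owner must be in house 2.
House 4's pet must be snake (nothing else left).
House 1's hobby must be cooking (nothing else left).
The only hobby still possible for house 3 is reading.
So house 1 gets turtle for pet.
The only pet still possible for house 3 is cat.
From clue 10, the person who likes oranges must be in house 4.
The only favorite fruit still possible for house 3 is grapes.
By clue 2, the tennis player is in house 4.
House 3's sport must be basketball (nothing else left).
That leaves apples as the favorite fruit for house 2.
So: house 1 = turtle/cooking/hockey/plums, house 2 = fish/photography/baseball/apples, house 3 = cat/reading/basketball/grapes, house 4 = snake/hiking/tennis/oranges.

snake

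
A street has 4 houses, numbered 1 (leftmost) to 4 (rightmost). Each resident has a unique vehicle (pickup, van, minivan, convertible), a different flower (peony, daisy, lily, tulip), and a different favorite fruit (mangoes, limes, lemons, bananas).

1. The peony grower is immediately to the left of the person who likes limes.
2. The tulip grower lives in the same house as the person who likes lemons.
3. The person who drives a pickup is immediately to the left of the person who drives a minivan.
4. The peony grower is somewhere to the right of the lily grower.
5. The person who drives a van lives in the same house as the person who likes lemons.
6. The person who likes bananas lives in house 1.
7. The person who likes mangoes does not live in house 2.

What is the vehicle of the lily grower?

The person who likes bananas is in house 1 (clue 6).
House 2's favorite fruit must be lemons (nothing else left).
Clue 2 places the tulip grower in house 2.
From clue 5, the person who drives a van must be in house 2.
So house 4 gets daisy for flower.
From clue 1, the person who likes limes must be in house 4.
Clue 3 places the person who drives a pickup in house 3.
The person who drives a minivan is in house 4 (clue 3).
House 1's vehicle must be convertible (nothing else left).
House 1 flower: only lily fits.
House 3's flower must be peony (nothing else left).
House 3 favorite fruit: only mangoes fits.
So: house 1 = convertible/lily/bananas, house 2 = van/tulip/lemons, house 3 = pickup/peony/mangoes, house 4 = minivan/daisy/limes.

convertible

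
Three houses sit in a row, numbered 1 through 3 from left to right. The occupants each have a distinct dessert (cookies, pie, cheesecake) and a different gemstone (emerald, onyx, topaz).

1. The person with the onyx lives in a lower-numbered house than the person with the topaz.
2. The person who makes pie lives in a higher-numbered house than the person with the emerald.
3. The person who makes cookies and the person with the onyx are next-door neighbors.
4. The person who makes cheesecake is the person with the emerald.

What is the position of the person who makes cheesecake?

1

The only gemstone still possible for house 3 is topaz.
The person who makes cheesecake is narrowed to house 1 or 2; consider each.
Placing it in house 2 leads to a contradiction, so it's in house 1.
The person with the emerald is in house 1 (clue 4).
That leaves onyx as the gemstone for house 2.
Clue 3 places the person who makes cookies in house 3.
House 2 dessert: only pie fits.
So: house 1 = cheesecake/emerald, house 2 = pie/onyx, house 3 = cookies/topaz.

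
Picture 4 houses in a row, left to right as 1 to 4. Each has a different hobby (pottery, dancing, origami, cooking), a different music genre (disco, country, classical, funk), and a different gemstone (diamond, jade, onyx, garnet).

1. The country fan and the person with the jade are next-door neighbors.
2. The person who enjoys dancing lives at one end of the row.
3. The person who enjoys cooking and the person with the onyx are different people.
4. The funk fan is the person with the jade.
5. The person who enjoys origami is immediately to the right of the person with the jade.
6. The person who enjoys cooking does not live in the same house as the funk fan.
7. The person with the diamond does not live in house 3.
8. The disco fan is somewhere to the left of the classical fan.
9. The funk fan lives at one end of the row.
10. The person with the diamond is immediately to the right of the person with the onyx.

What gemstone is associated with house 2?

Clue 4 places the funk fan in house 1.
From clue 4, the person with the jade must be in house 1.
From clue 5, the person who enjoys origami must be in house 2.
The only gemstone still possible for house 3 is onyx.
By clue 1, the country fan is in house 2.
The person who enjoys cooking is in house 4 (clue 3).
Clue 10: the person with the diamond is in house 4.
The only hobby still possible for house 3 is pottery.
House 4's music genre must be classical (nothing else left).
That leaves garnet as the gemstone for house 2.
House 1's hobby must be dancing (nothing else left).
That leaves disco as the music genre for house 3.
So: house 1 = dancing/funk/jade, house 2 = origami/country/garnet, house 3 = pottery/disco/onyx, house 4 = cooking/classical/diamond.

garnet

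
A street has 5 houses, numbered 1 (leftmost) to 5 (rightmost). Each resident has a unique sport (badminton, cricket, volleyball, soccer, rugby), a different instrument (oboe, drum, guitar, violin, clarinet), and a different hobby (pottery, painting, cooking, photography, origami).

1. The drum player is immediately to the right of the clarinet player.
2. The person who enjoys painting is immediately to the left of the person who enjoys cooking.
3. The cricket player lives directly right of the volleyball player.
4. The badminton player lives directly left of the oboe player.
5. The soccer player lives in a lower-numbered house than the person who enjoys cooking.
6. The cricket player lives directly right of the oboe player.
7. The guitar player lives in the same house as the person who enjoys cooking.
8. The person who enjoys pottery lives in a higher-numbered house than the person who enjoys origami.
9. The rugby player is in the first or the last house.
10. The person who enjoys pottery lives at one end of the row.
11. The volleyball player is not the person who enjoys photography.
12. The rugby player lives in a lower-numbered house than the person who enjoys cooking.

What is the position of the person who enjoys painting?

2

Clue 10: the person who enjoys pottery is in house 5.
Clue 12 places the rugby player in house 1.
That leaves cricket as the sport for house 5.
Clue 3 places the volleyball player in house 4.
The oboe player is in house 4 (clue 6).
House 3 instrument: only guitar fits.
Clue 1: the drum player is in house 2.
Clue 1 places the clarinet player in house 1.
The badminton player is in house 3 (clue 4).
The person who enjoys cooking is in house 3 (clue 7).
That leaves soccer as the sport for house 2.
House 5's instrument must be violin (nothing else left).
House 4's hobby must be origami (nothing else left).
So house 1 gets photography for hobby.
The only hobby still possible for house 2 is painting.
So: house 1 = rugby/clarinet/photography, house 2 = soccer/drum/painting, house 3 = badminton/guitar/cooking, house 4 = volleyball/oboe/origami, house 5 = cricket/violin/pottery.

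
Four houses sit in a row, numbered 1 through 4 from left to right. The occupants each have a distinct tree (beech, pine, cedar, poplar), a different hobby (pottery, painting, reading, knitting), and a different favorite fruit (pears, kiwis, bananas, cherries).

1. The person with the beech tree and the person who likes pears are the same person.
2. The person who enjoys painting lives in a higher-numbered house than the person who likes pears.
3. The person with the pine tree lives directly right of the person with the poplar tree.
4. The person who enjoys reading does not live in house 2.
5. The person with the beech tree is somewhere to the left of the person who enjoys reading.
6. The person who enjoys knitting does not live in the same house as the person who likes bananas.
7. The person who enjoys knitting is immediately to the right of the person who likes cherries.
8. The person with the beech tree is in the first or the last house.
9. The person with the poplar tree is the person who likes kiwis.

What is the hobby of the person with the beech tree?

pottery

From clue 8, the person with the beech tree must be in house 1.
So house 1 gets pottery for hobby.
So house 4 gets bananas for favorite fruit.
The person who likes pears is in house 1 (clue 1).
The only favorite fruit still possible for house 2 is cherries.
That leaves kiwis as the favorite fruit for house 3.
Clue 7 places the person who enjoys knitting in house 3.
From clue 9, the person with the poplar tree must be in house 3.
That leaves cedar as the tree for house 2.
That leaves pine as the tree for house 4.
House 2's hobby must be painting (nothing else left).
House 4's hobby must be reading (nothing else left).
So: house 1 = beech/pottery/pears, house 2 = cedar/painting/cherries, house 3 = poplar/knitting/kiwis, house 4 = pine/reading/bananas.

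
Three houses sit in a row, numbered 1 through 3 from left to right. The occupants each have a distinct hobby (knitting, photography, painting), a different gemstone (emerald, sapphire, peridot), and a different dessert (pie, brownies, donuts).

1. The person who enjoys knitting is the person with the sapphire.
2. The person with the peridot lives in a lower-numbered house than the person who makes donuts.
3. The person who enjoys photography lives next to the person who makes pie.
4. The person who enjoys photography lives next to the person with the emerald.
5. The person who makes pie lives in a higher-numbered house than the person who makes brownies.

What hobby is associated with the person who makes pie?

House 1 dessert: only brownies fits.
The person with the peridot is narrowed to house 1 or 2; consider each.
Placing it in house 2 leads to a contradiction, so it's in house 1.
The person who enjoys knitting is narrowed to house 2 or 3; consider each.
Placing it in house 2 leads to a contradiction, so it's in house 3.
Clue 1 places the person with the sapphire in house 3.
So house 2 gets emerald for gemstone.
Clue 4 places the person who enjoys photography in house 1.
The only hobby still possible for house 2 is painting.
By clue 3, the person who makes pie is in house 2.
So house 3 gets donuts for dessert.
So: house 1 = photography/peridot/brownies, house 2 = painting/emerald/pie, house 3 = knitting/sapphire/donuts.

painting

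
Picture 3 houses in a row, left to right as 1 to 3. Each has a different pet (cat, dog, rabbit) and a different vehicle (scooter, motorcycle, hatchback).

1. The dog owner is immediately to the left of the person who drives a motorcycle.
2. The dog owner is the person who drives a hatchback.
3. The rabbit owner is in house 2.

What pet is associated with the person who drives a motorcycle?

rabbit

The rabbit owner is in house 2 (clue 3).
House 3 pet: only cat fits.
By clue 1, the person who drives a motorcycle is in house 2.
By clue 2, the person who drives a hatchback is in house 1.
The only pet still possible for house 1 is dog.
That leaves scooter as the vehicle for house 3.
So: house 1 = dog/hatchback, house 2 = rabbit/motorcycle, house 3 = cat/scooter.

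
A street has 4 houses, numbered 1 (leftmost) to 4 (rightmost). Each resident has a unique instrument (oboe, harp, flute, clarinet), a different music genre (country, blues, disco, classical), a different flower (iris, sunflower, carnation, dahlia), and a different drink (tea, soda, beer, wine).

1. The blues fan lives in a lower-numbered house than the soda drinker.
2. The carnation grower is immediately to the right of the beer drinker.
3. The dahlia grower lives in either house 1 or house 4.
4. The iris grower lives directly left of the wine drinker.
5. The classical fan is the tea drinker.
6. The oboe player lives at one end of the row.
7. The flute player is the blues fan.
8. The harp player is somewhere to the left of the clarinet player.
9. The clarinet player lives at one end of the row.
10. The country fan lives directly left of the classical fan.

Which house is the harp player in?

The clarinet player is in house 4 (clue 9).
House 1's instrument must be oboe (nothing else left).
House 1 drink: only beer fits.
Clue 2 places the carnation grower in house 2.
The flute player is narrowed to house 2 or 3; consider each.
Placing it in house 3 leads to a contradiction, so it's in house 2.
By clue 7, the blues fan is in house 2.
So house 3 gets harp for instrument.
By clue 10, the country fan is in house 3.
By clue 10, the classical fan is in house 4.
So house 1 gets disco for music genre.
So house 2 gets wine for drink.
From clue 4, the iris grower must be in house 1.
The tea drinker is in house 4 (clue 5).
So house 3 gets sunflower for flower.
That leaves dahlia as the flower for house 4.
So house 3 gets soda for drink.
So: house 1 = oboe/disco/iris/beer, house 2 = flute/blues/carnation/wine, house 3 = harp/country/sunflower/soda, house 4 = clarinet/classical/dahlia/tea.

3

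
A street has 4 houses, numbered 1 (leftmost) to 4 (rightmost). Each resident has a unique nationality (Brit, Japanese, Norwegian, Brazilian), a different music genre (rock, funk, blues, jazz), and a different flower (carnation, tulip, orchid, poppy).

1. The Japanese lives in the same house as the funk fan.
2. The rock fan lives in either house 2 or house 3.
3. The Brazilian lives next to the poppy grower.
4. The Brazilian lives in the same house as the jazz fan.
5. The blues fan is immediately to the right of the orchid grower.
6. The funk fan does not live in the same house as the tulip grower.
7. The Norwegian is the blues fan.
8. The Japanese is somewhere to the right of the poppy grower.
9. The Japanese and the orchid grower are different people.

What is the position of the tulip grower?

3

The only music genre still possible for house 1 is jazz.
The Brazilian is in house 1 (clue 4).
Clue 3 places the poppy grower in house 2.
The Japanese is narrowed to house 3 or 4; consider each.
Placing it in house 3 leads to a contradiction, so it's in house 4.
By clue 1, the funk fan is in house 4.
That leaves Norwegian as the nationality for house 2.
That leaves Brit as the nationality for house 3.
The only music genre still possible for house 2 is blues.
House 3's music genre must be rock (nothing else left).
House 4's flower must be carnation (nothing else left).
Clue 5 places the orchid grower in house 1.
The only flower still possible for house 3 is tulip.
So: house 1 = Brazilian/jazz/orchid, house 2 = Norwegian/blues/poppy, house 3 = Brit/rock/tulip, house 4 = Japanese/funk/carnation.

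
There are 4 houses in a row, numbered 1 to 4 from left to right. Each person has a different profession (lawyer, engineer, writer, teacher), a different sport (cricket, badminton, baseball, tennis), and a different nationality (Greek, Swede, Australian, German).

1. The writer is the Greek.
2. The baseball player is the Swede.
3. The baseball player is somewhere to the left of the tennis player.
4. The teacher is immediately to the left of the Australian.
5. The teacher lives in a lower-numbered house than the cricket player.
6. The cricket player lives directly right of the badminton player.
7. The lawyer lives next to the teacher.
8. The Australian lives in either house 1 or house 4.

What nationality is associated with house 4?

Australian

By clue 8, the Australian is in house 4.
Clue 4: the teacher is in house 3.
Clue 5: the cricket player is in house 4.
From clue 6, the badminton player must be in house 3.
The only sport still possible for house 1 is baseball.
That leaves tennis as the sport for house 2.
By clue 2, the Swede is in house 1.
So house 3 gets German for nationality.
Clue 1 places the writer in house 2.
So house 1 gets engineer for profession.
So house 4 gets lawyer for profession.
House 2 nationality: only Greek fits.
So: house 1 = engineer/baseball/Swede, house 2 = writer/tennis/Greek, house 3 = teacher/badminton/German, house 4 = lawyer/cricket/Australian.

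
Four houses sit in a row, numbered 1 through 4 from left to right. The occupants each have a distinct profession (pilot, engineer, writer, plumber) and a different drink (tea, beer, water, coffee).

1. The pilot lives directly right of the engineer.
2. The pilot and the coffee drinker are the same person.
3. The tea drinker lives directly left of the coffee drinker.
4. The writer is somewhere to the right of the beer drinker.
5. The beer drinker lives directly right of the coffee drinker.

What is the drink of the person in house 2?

coffee

Clue 5: the beer drinker is in house 3.
From clue 5, the coffee drinker must be in house 2.
The only drink still possible for house 4 is water.
The pilot is in house 2 (clue 2).
Clue 4: the writer is in house 4.
House 1's drink must be tea (nothing else left).
Clue 1 places the engineer in house 1.
So house 3 gets plumber for profession.
So: house 1 = engineer/tea, house 2 = pilot/coffee, house 3 = plumber/beer, house 4 = writer/water.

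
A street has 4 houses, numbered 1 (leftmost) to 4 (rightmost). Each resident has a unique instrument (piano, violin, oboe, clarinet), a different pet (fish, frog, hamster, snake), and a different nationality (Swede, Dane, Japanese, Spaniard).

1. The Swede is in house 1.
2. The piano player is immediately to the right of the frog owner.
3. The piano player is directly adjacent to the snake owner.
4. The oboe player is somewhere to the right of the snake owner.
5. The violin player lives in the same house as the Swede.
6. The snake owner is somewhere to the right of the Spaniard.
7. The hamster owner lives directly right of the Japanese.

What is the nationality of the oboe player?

Dane

By clue 1, the Swede is in house 1.
From clue 5, the violin player must be in house 1.
That leaves Spaniard as the nationality for house 2.
House 4's nationality must be Dane (nothing else left).
By clue 6, the snake owner is in house 3.
By clue 7, the hamster owner is in house 4.
That leaves Japanese as the nationality for house 3.
Clue 3: the piano player is in house 2.
From clue 4, the oboe player must be in house 4.
That leaves clarinet as the instrument for house 3.
Clue 2 places the frog owner in house 1.
The only pet still possible for house 2 is fish.
So: house 1 = violin/frog/Swede, house 2 = piano/fish/Spaniard, house 3 = clarinet/snake/Japanese, house 4 = oboe/hamster/Dane.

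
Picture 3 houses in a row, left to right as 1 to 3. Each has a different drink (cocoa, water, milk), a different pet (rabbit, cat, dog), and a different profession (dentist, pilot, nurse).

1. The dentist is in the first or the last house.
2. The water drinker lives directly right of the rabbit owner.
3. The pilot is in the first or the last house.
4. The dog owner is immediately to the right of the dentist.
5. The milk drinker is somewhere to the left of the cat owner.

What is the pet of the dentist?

rabbit

Clue 4: the dog owner is in house 2.
Clue 4 places the dentist in house 1.
House 1's pet must be rabbit (nothing else left).
So house 3 gets cat for pet.
House 2's profession must be nurse (nothing else left).
That leaves pilot as the profession for house 3.
The water drinker is in house 2 (clue 2).
House 1's drink must be milk (nothing else left).
House 3's drink must be cocoa (nothing else left).
So: house 1 = milk/rabbit/dentist, house 2 = water/dog/nurse, house 3 = cocoa/cat/pilot.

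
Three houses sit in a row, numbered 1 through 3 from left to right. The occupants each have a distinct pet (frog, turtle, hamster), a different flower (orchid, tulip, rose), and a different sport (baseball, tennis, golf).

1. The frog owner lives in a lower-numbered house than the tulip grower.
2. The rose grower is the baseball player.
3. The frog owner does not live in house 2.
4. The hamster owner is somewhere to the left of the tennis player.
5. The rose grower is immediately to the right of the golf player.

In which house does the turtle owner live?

Clue 3: the frog owner is in house 1.
House 2 pet: only hamster fits.
The only pet still possible for house 3 is turtle.
House 1 flower: only orchid fits.
From clue 4, the tennis player must be in house 3.
House 1's sport must be golf (nothing else left).
That leaves baseball as the sport for house 2.
From clue 2, the rose grower must be in house 2.
House 3's flower must be tulip (nothing else left).
So: house 1 = frog/orchid/golf, house 2 = hamster/rose/baseball, house 3 = turtle/tulip/tennis.

3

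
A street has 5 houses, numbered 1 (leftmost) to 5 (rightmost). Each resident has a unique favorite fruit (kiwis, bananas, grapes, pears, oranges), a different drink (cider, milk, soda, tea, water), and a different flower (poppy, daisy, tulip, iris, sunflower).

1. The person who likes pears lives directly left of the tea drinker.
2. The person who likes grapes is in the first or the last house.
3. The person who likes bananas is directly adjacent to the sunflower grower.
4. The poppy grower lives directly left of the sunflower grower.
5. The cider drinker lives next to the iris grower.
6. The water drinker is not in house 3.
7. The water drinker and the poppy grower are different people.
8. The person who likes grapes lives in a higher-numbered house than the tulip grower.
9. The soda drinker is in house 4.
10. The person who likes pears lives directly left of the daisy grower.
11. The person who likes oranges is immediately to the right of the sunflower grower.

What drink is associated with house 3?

cider

Clue 8: the person who likes grapes is in house 5.
The soda drinker is in house 4 (clue 9).
House 5's flower must be daisy (nothing else left).
From clue 10, the person who likes pears must be in house 4.
So house 3 gets oranges for favorite fruit.
By clue 1, the tea drinker is in house 5.
The sunflower grower is in house 2 (clue 11).
Clue 3: the person who likes bananas is in house 1.
Clue 7 places the water drinker in house 2.
House 2 favorite fruit: only kiwis fits.
House 1's drink must be milk (nothing else left).
The only drink still possible for house 3 is cider.
That leaves poppy as the flower for house 1.
Clue 5 places the iris grower in house 4.
House 3 flower: only tulip fits.
So: house 1 = bananas/milk/poppy, house 2 = kiwis/water/sunflower, house 3 = oranges/cider/tulip, house 4 = pears/soda/iris, house 5 = grapes/tea/daisy.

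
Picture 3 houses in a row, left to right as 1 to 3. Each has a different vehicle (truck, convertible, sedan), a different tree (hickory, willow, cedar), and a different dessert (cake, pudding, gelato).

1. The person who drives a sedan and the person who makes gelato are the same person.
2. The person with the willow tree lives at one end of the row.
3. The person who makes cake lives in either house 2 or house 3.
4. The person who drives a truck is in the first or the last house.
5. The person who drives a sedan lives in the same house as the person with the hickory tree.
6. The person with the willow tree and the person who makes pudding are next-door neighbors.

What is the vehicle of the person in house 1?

sedan

By clue 6, the person who makes pudding is in house 2.
House 1's dessert must be gelato (nothing else left).
House 3 dessert: only cake fits.
From clue 1, the person who drives a sedan must be in house 1.
By clue 5, the person with the hickory tree is in house 1.
House 2's vehicle must be convertible (nothing else left).
The only vehicle still possible for house 3 is truck.
House 2's tree must be cedar (nothing else left).
So house 3 gets willow for tree.
So: house 1 = sedan/hickory/gelato, house 2 = convertible/cedar/pudding, house 3 = truck/willow/cake.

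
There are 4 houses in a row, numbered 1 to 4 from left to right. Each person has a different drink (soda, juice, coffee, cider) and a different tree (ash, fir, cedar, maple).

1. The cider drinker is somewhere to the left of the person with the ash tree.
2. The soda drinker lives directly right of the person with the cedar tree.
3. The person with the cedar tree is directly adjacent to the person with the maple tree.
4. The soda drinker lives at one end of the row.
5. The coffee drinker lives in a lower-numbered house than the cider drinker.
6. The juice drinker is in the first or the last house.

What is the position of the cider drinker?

From clue 4, the soda drinker must be in house 4.
That leaves juice as the drink for house 1.
House 2's drink must be coffee (nothing else left).
So house 3 gets cider for drink.
Clue 1: the person with the ash tree is in house 4.
Clue 2 places the person with the cedar tree in house 3.
That leaves fir as the tree for house 1.
So house 2 gets maple for tree.
So: house 1 = juice/fir, house 2 = coffee/maple, house 3 = cider/cedar, house 4 = soda/ash.

3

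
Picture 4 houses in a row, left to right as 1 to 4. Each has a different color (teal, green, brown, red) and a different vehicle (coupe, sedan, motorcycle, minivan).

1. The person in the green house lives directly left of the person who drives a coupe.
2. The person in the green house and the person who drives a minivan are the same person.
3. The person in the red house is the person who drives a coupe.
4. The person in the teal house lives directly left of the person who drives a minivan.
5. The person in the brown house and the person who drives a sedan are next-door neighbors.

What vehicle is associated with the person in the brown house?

motorcycle

The person in the green house is narrowed to house 2 or 3; consider each.
Placing it in house 2 leads to a contradiction, so it's in house 3.
By clue 1, the person who drives a coupe is in house 4.
Clue 2 places the person who drives a minivan in house 3.
Clue 3: the person in the red house is in house 4.
The person in the teal house is in house 2 (clue 4).
So house 1 gets brown for color.
From clue 5, the person who drives a sedan must be in house 2.
So house 1 gets motorcycle for vehicle.
So: house 1 = brown/motorcycle, house 2 = teal/sedan, house 3 = green/minivan, house 4 = red/coupe.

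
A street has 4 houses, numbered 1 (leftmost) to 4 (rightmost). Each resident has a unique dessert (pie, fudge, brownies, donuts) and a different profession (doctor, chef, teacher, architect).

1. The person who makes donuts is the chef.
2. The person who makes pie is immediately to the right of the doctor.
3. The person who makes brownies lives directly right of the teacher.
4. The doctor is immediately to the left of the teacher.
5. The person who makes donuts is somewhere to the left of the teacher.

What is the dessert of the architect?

House 4 profession: only architect fits.
So house 3 gets teacher for profession.
The person who makes brownies is in house 4 (clue 3).
By clue 4, the doctor is in house 2.
The only profession still possible for house 1 is chef.
The person who makes donuts is in house 1 (clue 1).
Clue 2: the person who makes pie is in house 3.
The only dessert still possible for house 2 is fudge.
So: house 1 = donuts/chef, house 2 = fudge/doctor, house 3 = pie/teacher, house 4 = brownies/architect.

brownies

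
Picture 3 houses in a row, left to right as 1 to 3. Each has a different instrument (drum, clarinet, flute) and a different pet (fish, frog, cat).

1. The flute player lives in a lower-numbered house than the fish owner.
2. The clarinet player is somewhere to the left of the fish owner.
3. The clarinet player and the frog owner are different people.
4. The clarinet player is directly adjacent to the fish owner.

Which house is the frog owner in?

House 3 instrument: only drum fits.
The clarinet player is narrowed to house 1 or 2; consider each.
Placing it in house 1 leads to a contradiction, so it's in house 2.
Clue 2: the fish owner is in house 3.
The only instrument still possible for house 1 is flute.
House 1's pet must be frog (nothing else left).
The only pet still possible for house 2 is cat.
So: house 1 = flute/frog, house 2 = clarinet/cat, house 3 = drum/fish.

1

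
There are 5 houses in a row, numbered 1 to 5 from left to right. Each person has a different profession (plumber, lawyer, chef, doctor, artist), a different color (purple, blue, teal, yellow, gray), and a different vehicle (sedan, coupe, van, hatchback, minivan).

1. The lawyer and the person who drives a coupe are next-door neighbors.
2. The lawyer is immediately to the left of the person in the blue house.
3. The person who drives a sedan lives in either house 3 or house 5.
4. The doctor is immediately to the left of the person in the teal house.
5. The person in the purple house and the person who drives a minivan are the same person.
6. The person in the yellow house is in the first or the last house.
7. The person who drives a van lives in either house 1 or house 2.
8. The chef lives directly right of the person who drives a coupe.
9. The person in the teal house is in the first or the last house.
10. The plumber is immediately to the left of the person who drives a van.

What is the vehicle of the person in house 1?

hatchback

By clue 9, the person in the teal house is in house 5.
Clue 10 places the plumber in house 1.
Clue 10: the person who drives a van is in house 2.
So house 1 gets yellow for color.
Clue 4: the doctor is in house 4.
The only color still possible for house 2 is gray.
The chef is narrowed to house 2 or 5; consider each.
Placing it in house 2 leads to a contradiction, so it's in house 5.
By clue 8, the person who drives a coupe is in house 4.
The only vehicle still possible for house 1 is hatchback.
House 3 vehicle: only minivan fits.
House 5 vehicle: only sedan fits.
From clue 1, the lawyer must be in house 3.
Clue 2: the person in the blue house is in house 4.
From clue 5, the person in the purple house must be in house 3.
So house 2 gets artist for profession.
So: house 1 = plumber/yellow/hatchback, house 2 = artist/gray/van, house 3 = lawyer/purple/minivan, house 4 = doctor/blue/coupe, house 5 = chef/teal/sedan.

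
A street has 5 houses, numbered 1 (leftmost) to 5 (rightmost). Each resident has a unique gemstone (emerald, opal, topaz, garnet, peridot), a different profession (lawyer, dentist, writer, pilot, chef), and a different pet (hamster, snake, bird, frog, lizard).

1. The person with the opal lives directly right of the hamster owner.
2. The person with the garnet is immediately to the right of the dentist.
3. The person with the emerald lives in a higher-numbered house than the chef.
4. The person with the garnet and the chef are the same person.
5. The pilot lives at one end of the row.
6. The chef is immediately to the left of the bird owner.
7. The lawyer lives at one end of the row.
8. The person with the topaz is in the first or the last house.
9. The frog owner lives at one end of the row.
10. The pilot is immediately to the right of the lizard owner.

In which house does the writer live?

From clue 10, the pilot must be in house 5.
From clue 10, the lizard owner must be in house 4.
The only profession still possible for house 1 is lawyer.
From clue 4, the person with the garnet must be in house 4.
By clue 4, the chef is in house 4.
Clue 6 places the bird owner in house 5.
House 1's pet must be frog (nothing else left).
Clue 1: the person with the opal is in house 3.
The hamster owner is in house 2 (clue 1).
Clue 2 places the dentist in house 3.
By clue 3, the person with the emerald is in house 5.
The only gemstone still possible for house 1 is topaz.
House 2's gemstone must be peridot (nothing else left).
House 2 profession: only writer fits.
House 3's pet must be snake (nothing else left).
So: house 1 = topaz/lawyer/frog, house 2 = peridot/writer/hamster, house 3 = opal/dentist/snake, house 4 = garnet/chef/lizard, house 5 = emerald/pilot/bird.

2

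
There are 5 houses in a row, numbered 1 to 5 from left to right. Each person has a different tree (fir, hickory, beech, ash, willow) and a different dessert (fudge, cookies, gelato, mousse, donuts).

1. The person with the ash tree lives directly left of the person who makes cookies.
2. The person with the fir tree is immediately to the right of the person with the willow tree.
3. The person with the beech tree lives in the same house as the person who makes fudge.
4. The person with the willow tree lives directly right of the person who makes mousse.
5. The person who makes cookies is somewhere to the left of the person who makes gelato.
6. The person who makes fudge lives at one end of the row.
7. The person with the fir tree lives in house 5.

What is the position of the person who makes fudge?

1

By clue 7, the person with the fir tree is in house 5.
From clue 2, the person with the willow tree must be in house 4.
From clue 3, the person with the beech tree must be in house 1.
Clue 3 places the person who makes fudge in house 1.
The person who makes mousse is in house 3 (clue 4).
By clue 1, the person with the ash tree is in house 3.
Clue 1: the person who makes cookies is in house 4.
Clue 5: the person who makes gelato is in house 5.
So house 2 gets hickory for tree.
That leaves donuts as the dessert for house 2.
So: house 1 = beech/fudge, house 2 = hickory/donuts, house 3 = ash/mousse, house 4 = willow/cookies, house 5 = fir/gelato.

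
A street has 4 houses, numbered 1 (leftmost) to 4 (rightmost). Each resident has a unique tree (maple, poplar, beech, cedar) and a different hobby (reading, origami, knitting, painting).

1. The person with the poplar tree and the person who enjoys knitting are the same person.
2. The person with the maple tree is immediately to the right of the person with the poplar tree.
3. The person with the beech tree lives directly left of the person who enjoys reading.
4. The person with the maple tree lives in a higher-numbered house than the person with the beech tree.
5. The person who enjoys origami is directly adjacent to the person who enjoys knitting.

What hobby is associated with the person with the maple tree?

The person with the beech tree is narrowed to house 1 or 2 or 3; consider each.
Placing it in house 2 and house 3 leads to a contradiction, so it's in house 1.
The person who enjoys reading is in house 2 (clue 3).
From clue 1, the person with the poplar tree must be in house 3.
Clue 1 places the person who enjoys knitting in house 3.
The person with the maple tree is in house 4 (clue 2).
The person who enjoys origami is in house 4 (clue 5).
So house 2 gets cedar for tree.
That leaves painting as the hobby for house 1.
So: house 1 = beech/painting, house 2 = cedar/reading, house 3 = poplar/knitting, house 4 = maple/origami.

origami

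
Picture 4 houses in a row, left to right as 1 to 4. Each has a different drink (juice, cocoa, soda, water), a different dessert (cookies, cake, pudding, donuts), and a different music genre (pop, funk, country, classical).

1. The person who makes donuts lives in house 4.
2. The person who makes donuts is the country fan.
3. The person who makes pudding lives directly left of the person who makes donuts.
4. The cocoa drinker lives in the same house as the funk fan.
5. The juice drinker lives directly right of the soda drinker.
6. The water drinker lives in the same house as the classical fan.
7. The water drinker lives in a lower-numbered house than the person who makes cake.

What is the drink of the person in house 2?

Clue 1 places the person who makes donuts in house 4.
The country fan is in house 4 (clue 2).
The person who makes pudding is in house 3 (clue 3).
So house 1 gets cookies for dessert.
So house 2 gets cake for dessert.
From clue 7, the water drinker must be in house 1.
House 4 drink: only juice fits.
By clue 5, the soda drinker is in house 3.
By clue 6, the classical fan is in house 1.
House 2's drink must be cocoa (nothing else left).
Clue 4 places the funk fan in house 2.
So house 3 gets pop for music genre.
So: house 1 = water/cookies/classical, house 2 = cocoa/cake/funk, house 3 = soda/pudding/pop, house 4 = juice/donuts/country.

cocoa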